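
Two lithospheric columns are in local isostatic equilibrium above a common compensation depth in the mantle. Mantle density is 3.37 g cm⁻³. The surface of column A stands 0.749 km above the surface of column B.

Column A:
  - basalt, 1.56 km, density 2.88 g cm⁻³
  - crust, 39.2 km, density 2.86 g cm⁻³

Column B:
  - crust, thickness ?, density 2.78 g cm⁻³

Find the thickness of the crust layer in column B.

Take the compensation level at the base of the deeper column (depth z_c below the surface of column A) and equate Σ ρ_i t_i down to z_c; mantle fills any gap and the z_c terms cancel.
Column A: 1.56×2.88 + 39.2×2.86 + (z_c − 40.76)×3.37
Column B: 0.749×0 + x×2.78 + (z_c − 0.749 − 0 − x)×3.37
The z_c×3.37 term appears on both sides and cancels. Collect the known terms of each column as K = Σ(ρt)_known − 3.37 × (depth of known layers): K_A = 116.6048 − 3.37×40.76 = −20.7564; K_B = 0 − 3.37×(0.749 + 0) = −2.52413.
Balance: K_A = K_B − x×(3.37 − 2.78), so x = (K_B − K_A)/(3.37 − 2.78) = 18.2323/0.59 = 30.9 km.

30.9 km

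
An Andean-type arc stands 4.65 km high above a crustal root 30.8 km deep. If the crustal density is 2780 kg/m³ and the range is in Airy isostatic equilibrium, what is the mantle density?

Airy balance: ρ_c h = (ρ_m − ρ_c) r → ρ_m = ρ_c (1 + h/r).
ρ_m = 2780 × (1 + 4.65 km/30.8 km) = 3200 kg/m³.

3200 kg/m³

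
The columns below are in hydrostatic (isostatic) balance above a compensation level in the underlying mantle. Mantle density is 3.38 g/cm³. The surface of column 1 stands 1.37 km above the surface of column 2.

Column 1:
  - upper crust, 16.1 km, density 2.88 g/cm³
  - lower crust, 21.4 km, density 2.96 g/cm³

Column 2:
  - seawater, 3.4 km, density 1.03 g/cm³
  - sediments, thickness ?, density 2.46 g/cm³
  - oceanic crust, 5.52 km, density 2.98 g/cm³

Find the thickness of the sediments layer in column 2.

2.4 km

Take the compensation level at the base of the deeper column (depth z_c below the surface of column 1) and equate Σ ρ_i t_i down to z_c; mantle fills any gap and the z_c terms cancel.
Column 1: 16.1×2.88 + 21.4×2.96 + (z_c − 37.5)×3.38
Column 2: 1.37×0 + 3.4×1.03 + x×2.46 + 5.52×2.98 + (z_c − 1.37 − 8.92 − x)×3.38
The z_c×3.38 term appears on both sides and cancels. Collect the known terms of each column as K = Σ(ρt)_known − 3.38 × (depth of known layers): K_1 = 109.712 − 3.38×37.5 = −17.038; K_2 = 19.9516 − 3.38×(1.37 + 8.92) = −14.8286.
Balance: K_1 = K_2 − x×(3.38 − 2.46), so x = (K_2 − K_1)/(3.38 − 2.46) = 2.2094/0.92 = 2.4 km.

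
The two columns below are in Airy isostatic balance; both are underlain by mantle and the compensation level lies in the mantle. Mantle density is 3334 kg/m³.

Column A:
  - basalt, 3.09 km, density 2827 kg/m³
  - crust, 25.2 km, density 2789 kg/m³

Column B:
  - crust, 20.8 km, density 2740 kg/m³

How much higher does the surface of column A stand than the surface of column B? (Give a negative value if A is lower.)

For any compensation level in the mantle, the mantle terms cancel and isostasy reduces to e = (Σt_A − Σt_B) − (Σ(ρt)_A − Σ(ρt)_B) / ρ_m.
Σt_A = 28.29 km; Σt_B = 20.8 km; Σ(ρt)_A = 79018.23; Σ(ρt)_B = 56992 (in km·kg/m³).
e = (28.29 − 20.8) − (79018.23 − 56992) / 3334 = 0.883 km.

0.883 km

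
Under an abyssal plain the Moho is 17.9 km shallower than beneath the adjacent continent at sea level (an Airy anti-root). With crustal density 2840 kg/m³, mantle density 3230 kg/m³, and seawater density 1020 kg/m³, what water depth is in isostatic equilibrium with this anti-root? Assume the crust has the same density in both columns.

Replacing a thickness d of crust by seawater at the top must be balanced by replacing crust with mantle at the base: d (ρ_c − ρ_w) = a (ρ_m − ρ_c).
d = a (ρ_m − ρ_c)/(ρ_c − ρ_w) = 17.9 km × 390/1820 = 3.84 km.

3.84 km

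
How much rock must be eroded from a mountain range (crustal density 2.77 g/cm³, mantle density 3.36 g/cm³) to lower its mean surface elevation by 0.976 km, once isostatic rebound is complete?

5.56 km

Net drop Δ = e − u = e − e ρ_c/ρ_m = e (ρ_m − ρ_c)/ρ_m.
e = Δ ρ_m/(ρ_m − ρ_c) = 0.976 km × 3.36/0.59 = 5.56 km.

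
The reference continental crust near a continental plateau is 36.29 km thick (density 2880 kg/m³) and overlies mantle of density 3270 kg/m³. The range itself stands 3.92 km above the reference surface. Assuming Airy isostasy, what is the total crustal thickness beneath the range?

69.2 km

Root depth r = h ρ_c / (ρ_m − ρ_c) = 3.92 km × 2880 / 390 = 28.95 km.
Total thickness = T + h + r = 36.29 km + 3.92 km + 28.95 km = 69.2 km.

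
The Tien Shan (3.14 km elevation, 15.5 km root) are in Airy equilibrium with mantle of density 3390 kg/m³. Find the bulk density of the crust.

2820 kg/m³

ρ_c h = (ρ_m − ρ_c) r → ρ_c (h + r) = ρ_m r → ρ_c = ρ_m r / (h + r).
ρ_c = 3390 × 15.5 km / (3.14 km + 15.5 km) = 2820 kg/m³.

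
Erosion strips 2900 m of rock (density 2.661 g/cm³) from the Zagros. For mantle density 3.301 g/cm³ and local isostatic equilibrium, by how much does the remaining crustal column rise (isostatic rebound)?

Unloading: uplift u = e ρ_c/ρ_m = 2900 m × 2.661/3.301 = 2340 m.

2340 m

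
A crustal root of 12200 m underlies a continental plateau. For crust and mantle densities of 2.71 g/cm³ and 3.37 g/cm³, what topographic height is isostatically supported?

In Airy isostatic equilibrium: ρ_c h = (ρ_m − ρ_c) r.
h = r (ρ_m − ρ_c) / ρ_c = 12200 m × (3.37 − 2.71) / 2.71 = 2970 m.

2970 m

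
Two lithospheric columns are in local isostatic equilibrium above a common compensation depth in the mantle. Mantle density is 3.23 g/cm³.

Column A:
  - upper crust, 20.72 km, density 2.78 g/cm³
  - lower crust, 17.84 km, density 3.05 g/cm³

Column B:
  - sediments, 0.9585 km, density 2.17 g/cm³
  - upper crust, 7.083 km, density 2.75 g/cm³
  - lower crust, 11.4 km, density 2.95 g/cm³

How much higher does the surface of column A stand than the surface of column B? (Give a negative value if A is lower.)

For any compensation level in the mantle, the mantle terms cancel and isostasy reduces to e = (Σt_A − Σt_B) − (Σ(ρt)_A − Σ(ρt)_B) / ρ_m.
Σt_A = 38.56 km; Σt_B = 19.4415 km; Σ(ρt)_A = 112.0136; Σ(ρt)_B = 55.188195 (in km·g/cm³).
e = (38.56 − 19.4415) − (112.0136 − 55.188195) / 3.23 = 1.53 km.

1.53 km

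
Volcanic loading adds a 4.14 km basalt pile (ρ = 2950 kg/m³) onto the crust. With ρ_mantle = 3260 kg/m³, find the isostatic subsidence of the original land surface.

3.75 km

Subaerial loading: s = t ρ_load / ρ_m.
s = 4.14 km × 2950/3260 = 3.75 km.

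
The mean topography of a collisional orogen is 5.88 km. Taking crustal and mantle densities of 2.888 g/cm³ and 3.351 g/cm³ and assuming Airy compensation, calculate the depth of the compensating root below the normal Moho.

For local isostatic compensation: the weight of the topography is balanced by the buoyancy of the root, ρ_c h = (ρ_m − ρ_c) r.
r = h · ρ_c / (ρ_m − ρ_c) = 5.88 km × 2.888 / (3.351 − 2.888) = 36.7 km.

36.7 km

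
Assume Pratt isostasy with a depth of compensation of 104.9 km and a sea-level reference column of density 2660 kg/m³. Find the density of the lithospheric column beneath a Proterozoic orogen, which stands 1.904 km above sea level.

2610 kg/m³

Pratt balance: ρ_ref D = ρ (D + h).
ρ = ρ_ref D/(D + h) = 2660 × 104.9 km/(104.9 km + 1.904 km) = 2610 kg/m³.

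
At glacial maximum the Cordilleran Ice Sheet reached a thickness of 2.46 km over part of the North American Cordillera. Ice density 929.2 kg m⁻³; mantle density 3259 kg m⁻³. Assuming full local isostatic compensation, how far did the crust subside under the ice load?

Isostatic balance requires: the ice load ρ_ice t is balanced by mantle displaced below, ρ_m s.
s = t ρ_ice / ρ_m = 2.46 km × 929.2/3259 = 0.701 km.

0.701 km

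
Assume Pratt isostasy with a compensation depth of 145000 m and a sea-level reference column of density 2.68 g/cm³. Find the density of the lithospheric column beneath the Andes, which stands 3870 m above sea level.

Pratt balance: ρ_ref D = ρ (D + h).
ρ = ρ_ref D/(D + h) = 2.68 × 145000 m/(145000 m + 3870 m) = 2.61 g/cm³.

2.61 g/cm³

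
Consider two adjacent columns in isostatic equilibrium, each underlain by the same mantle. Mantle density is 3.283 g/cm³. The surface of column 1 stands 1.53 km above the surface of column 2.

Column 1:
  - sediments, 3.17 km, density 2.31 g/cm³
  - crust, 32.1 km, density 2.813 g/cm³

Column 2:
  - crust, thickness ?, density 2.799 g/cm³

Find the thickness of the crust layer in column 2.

Take the compensation level at the base of the deeper column (depth z_c below the surface of column 1) and equate Σ ρ_i t_i down to z_c; mantle fills any gap and the z_c terms cancel.
Column 1: 3.17×2.31 + 32.1×2.813 + (z_c − 35.27)×3.283
Column 2: 1.53×0 + x×2.799 + (z_c − 1.53 − 0 − x)×3.283
The z_c×3.283 term appears on both sides and cancels. Collect the known terms of each column as K = Σ(ρt)_known − 3.283 × (depth of known layers): K_1 = 97.62 − 3.283×35.27 = −18.17141; K_2 = 0 − 3.283×(1.53 + 0) = −5.02299.
Balance: K_1 = K_2 − x×(3.283 − 2.799), so x = (K_2 − K_1)/(3.283 − 2.799) = 13.1484/0.484 = 27.2 km.

27.2 km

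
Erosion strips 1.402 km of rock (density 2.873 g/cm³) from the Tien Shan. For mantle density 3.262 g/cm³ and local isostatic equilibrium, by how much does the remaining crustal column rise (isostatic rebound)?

1.23 km

Unloading: uplift u = e ρ_c/ρ_m = 1.402 km × 2.873/3.262 = 1.23 km.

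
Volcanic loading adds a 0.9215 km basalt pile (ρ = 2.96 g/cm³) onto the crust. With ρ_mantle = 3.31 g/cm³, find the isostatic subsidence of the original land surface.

0.824 km

Subaerial loading: s = t ρ_load / ρ_m.
s = 0.9215 km × 2.96/3.31 = 0.824 km.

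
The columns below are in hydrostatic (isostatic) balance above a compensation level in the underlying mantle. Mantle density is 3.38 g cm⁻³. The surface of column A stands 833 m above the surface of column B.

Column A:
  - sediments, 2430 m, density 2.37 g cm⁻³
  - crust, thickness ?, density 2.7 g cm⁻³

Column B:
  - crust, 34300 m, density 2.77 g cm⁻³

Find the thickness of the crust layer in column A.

Take the compensation level at the base of the deeper column (depth z_c below the surface of column A) and equate Σ ρ_i t_i down to z_c; mantle fills any gap and the z_c terms cancel.
Column A: 2430×2.37 + x×2.7 + (z_c − 2430 − x)×3.38
Column B: 833×0 + 34300×2.77 + (z_c − 833 − 34300)×3.38
The z_c×3.38 term appears on both sides and cancels. Collect the known terms of each column as K = Σ(ρt)_known − 3.38 × (depth of known layers): K_A = 5759.1 − 3.38×2430 = −2454.3; K_B = 95011 − 3.38×(833 + 34300) = −23738.54.
Balance: K_A − x×(3.38 − 2.7) = K_B, so x = (K_A − K_B)/(3.38 − 2.7) = 21284.2/0.68 = 31300 m.

31300 m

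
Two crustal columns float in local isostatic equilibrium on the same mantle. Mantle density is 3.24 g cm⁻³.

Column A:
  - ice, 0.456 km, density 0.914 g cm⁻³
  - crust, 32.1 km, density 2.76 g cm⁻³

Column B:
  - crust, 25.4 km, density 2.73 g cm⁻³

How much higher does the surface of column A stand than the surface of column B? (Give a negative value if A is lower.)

For any compensation level in the mantle, the mantle terms cancel and isostasy reduces to e = (Σt_A − Σt_B) − (Σ(ρt)_A − Σ(ρt)_B) / ρ_m.
Σt_A = 32.556 km; Σt_B = 25.4 km; Σ(ρt)_A = 89.012784; Σ(ρt)_B = 69.342 (in km·g cm⁻³).
e = (32.556 − 25.4) − (89.012784 − 69.342) / 3.24 = 1.08 km.

1.08 km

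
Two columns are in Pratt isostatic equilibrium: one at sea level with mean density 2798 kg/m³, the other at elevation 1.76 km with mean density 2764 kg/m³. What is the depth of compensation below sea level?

ρ_ref D = ρ (D + h) → D (ρ_ref − ρ) = ρ h.
D = ρ h/(ρ_ref − ρ) = 2764 × 1.76 km/(2798 − 2764) = 143 km.

143 km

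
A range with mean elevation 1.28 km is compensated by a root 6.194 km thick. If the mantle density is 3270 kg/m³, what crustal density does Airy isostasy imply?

ρ_c h = (ρ_m − ρ_c) r → ρ_c (h + r) = ρ_m r → ρ_c = ρ_m r / (h + r).
ρ_c = 3270 × 6.194 km / (1.28 km + 6.194 km) = 2710 kg/m³.

2710 kg/m³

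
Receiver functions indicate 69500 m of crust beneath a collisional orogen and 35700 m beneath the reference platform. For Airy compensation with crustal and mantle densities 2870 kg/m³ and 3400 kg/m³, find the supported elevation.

Excess crust Δ = 69500 m − 35700 m = 33800 m, split between elevation h and root r with h + r = Δ.
Airy balance ρ_c h = (ρ_m − ρ_c) r gives r = h ρ_c/(ρ_m − ρ_c), so h (1 + ρ_c/(ρ_m − ρ_c)) = Δ, i.e. h = Δ (ρ_m − ρ_c)/ρ_m.
h = 33800 m × 530/3400 = 5270 m.

5270 m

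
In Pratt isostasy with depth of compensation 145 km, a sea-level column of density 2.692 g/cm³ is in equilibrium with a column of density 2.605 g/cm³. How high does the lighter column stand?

ρ_ref D = ρ (D + h) → h = D (ρ_ref − ρ)/ρ.
h = 145 km × (2.692 − 2.605)/2.605 = 4.84 km.

4.84 km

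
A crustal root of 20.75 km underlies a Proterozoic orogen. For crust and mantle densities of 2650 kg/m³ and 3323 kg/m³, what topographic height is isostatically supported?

5.27 km

Isostatic balance requires: ρ_c h = (ρ_m − ρ_c) r.
h = r (ρ_m − ρ_c) / ρ_c = 20.75 km × (3323 − 2650) / 2650 = 5.27 km.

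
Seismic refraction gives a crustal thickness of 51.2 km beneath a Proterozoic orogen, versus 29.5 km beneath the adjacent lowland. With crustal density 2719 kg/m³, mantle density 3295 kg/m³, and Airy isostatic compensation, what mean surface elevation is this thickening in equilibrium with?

Excess crust Δ = 51.2 km − 29.5 km = 21.7 km, split between elevation h and root r with h + r = Δ.
Airy balance ρ_c h = (ρ_m − ρ_c) r gives r = h ρ_c/(ρ_m − ρ_c), so h (1 + ρ_c/(ρ_m − ρ_c)) = Δ, i.e. h = Δ (ρ_m − ρ_c)/ρ_m.
h = 21.7 km × 576/3295 = 3.79 km.

3.79 km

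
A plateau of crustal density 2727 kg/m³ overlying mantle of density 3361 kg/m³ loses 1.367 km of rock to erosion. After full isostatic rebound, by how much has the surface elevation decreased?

Rebound u = e ρ_c/ρ_m = 1.367 km × 2727/3361 = 1.109 km.
Net surface drop = e − u = 1.367 km − 1.109 km = e (ρ_m − ρ_c)/ρ_m = 0.258 km.

0.258 km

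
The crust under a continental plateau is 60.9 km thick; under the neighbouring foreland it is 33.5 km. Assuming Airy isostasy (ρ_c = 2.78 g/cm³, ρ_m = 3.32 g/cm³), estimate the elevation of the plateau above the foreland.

Excess crust Δ = 60.9 km − 33.5 km = 27.4 km, split between elevation h and root r with h + r = Δ.
Airy balance ρ_c h = (ρ_m − ρ_c) r gives r = h ρ_c/(ρ_m − ρ_c), so h (1 + ρ_c/(ρ_m − ρ_c)) = Δ, i.e. h = Δ (ρ_m − ρ_c)/ρ_m.
h = 27.4 km × 0.54/3.32 = 4.46 km.

4.46 km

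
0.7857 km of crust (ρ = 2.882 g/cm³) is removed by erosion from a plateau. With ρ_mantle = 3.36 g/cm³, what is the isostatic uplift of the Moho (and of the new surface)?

0.674 km

Unloading: uplift u = e ρ_c/ρ_m = 0.7857 km × 2.882/3.36 = 0.674 km.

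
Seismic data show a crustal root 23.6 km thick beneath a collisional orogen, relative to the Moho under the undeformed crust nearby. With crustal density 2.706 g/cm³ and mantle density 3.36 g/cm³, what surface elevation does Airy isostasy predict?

5.7 km

In Airy isostatic equilibrium: ρ_c h = (ρ_m − ρ_c) r.
h = r (ρ_m − ρ_c) / ρ_c = 23.6 km × (3.36 − 2.706) / 2.706 = 5.7 km.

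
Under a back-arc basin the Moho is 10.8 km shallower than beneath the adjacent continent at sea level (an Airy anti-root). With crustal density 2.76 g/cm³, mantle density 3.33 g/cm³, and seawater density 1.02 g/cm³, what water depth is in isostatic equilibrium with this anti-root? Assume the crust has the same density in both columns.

3.54 km

Replacing a thickness d of crust by seawater at the top must be balanced by replacing crust with mantle at the base: d (ρ_c − ρ_w) = a (ρ_m − ρ_c).
d = a (ρ_m − ρ_c)/(ρ_c − ρ_w) = 10.8 km × 0.57/1.74 = 3.54 km.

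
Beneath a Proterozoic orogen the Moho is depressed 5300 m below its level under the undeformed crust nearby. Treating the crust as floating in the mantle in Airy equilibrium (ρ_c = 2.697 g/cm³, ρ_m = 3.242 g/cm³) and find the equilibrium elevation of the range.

1070 m

Balancing pressure at the compensation depth: ρ_c h = (ρ_m − ρ_c) r.
h = r (ρ_m − ρ_c) / ρ_c = 5300 m × (3.242 − 2.697) / 2.697 = 1070 m.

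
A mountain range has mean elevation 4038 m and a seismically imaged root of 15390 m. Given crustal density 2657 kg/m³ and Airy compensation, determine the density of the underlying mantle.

Airy balance: ρ_c h = (ρ_m − ρ_c) r → ρ_m = ρ_c (1 + h/r).
ρ_m = 2657 × (1 + 4038 m/15390 m) = 3350 kg/m³.

3350 kg/m³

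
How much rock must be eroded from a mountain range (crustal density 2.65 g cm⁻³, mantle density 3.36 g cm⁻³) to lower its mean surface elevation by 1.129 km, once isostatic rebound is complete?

Net drop Δ = e − u = e − e ρ_c/ρ_m = e (ρ_m − ρ_c)/ρ_m.
e = Δ ρ_m/(ρ_m − ρ_c) = 1.129 km × 3.36/0.71 = 5.34 km.

5.34 km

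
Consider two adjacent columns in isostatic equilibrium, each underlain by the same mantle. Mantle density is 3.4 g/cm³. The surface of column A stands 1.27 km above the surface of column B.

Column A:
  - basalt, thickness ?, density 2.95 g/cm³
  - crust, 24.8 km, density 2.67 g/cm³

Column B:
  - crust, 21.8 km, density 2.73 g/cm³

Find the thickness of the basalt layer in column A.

1.82 km

Take the compensation level at the base of the deeper column (depth z_c below the surface of column A) and equate Σ ρ_i t_i down to z_c; mantle fills any gap and the z_c terms cancel.
Column A: x×2.95 + 24.8×2.67 + (z_c − 24.8 − x)×3.4
Column B: 1.27×0 + 21.8×2.73 + (z_c − 1.27 − 21.8)×3.4
The z_c×3.4 term appears on both sides and cancels. Collect the known terms of each column as K = Σ(ρt)_known − 3.4 × (depth of known layers): K_A = 66.216 − 3.4×24.8 = −18.104; K_B = 59.514 − 3.4×(1.27 + 21.8) = −18.924.
Balance: K_A − x×(3.4 − 2.95) = K_B, so x = (K_A − K_B)/(3.4 − 2.95) = 0.82/0.45 = 1.82 km.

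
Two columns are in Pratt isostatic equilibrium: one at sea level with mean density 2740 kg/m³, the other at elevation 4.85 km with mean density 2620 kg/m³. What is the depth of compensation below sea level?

ρ_ref D = ρ (D + h) → D (ρ_ref − ρ) = ρ h.
D = ρ h/(ρ_ref − ρ) = 2620 × 4.85 km/(2740 − 2620) = 106 km.

106 km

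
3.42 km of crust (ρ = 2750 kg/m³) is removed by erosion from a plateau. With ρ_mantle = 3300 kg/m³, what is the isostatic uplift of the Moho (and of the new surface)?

2.85 km

Unloading: uplift u = e ρ_c/ρ_m = 3.42 km × 2750/3300 = 2.85 km.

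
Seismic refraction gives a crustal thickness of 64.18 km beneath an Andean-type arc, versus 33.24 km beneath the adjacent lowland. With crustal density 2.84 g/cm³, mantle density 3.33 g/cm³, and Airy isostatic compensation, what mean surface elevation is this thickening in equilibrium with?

Excess crust Δ = 64.18 km − 33.24 km = 30.94 km, split between elevation h and root r with h + r = Δ.
Airy balance ρ_c h = (ρ_m − ρ_c) r gives r = h ρ_c/(ρ_m − ρ_c), so h (1 + ρ_c/(ρ_m − ρ_c)) = Δ, i.e. h = Δ (ρ_m − ρ_c)/ρ_m.
h = 30.94 km × 0.49/3.33 = 4.55 km.

4.55 km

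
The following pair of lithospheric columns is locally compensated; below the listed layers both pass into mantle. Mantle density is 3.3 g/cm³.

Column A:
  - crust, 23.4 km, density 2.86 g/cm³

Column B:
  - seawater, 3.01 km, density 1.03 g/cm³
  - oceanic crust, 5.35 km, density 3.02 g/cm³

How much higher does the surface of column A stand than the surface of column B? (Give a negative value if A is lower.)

For any compensation level in the mantle, the mantle terms cancel and isostasy reduces to e = (Σt_A − Σt_B) − (Σ(ρt)_A − Σ(ρt)_B) / ρ_m.
Σt_A = 23.4 km; Σt_B = 8.36 km; Σ(ρt)_A = 66.924; Σ(ρt)_B = 19.2573 (in km·g/cm³).
e = (23.4 − 8.36) − (66.924 − 19.2573) / 3.3 = 0.596 km.

0.596 km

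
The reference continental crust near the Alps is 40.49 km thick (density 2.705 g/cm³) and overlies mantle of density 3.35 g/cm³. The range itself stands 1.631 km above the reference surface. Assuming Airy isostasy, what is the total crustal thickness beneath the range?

49 km

Root depth r = h ρ_c / (ρ_m − ρ_c) = 1.631 km × 2.705 / 0.645 = 6.84 km.
Total thickness = T + h + r = 40.49 km + 1.631 km + 6.84 km = 49 km.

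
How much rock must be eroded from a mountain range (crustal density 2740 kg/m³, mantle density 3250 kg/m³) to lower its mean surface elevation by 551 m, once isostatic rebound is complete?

3510 m

Net drop Δ = e − u = e − e ρ_c/ρ_m = e (ρ_m − ρ_c)/ρ_m.
e = Δ ρ_m/(ρ_m − ρ_c) = 551 m × 3250/510 = 3510 m.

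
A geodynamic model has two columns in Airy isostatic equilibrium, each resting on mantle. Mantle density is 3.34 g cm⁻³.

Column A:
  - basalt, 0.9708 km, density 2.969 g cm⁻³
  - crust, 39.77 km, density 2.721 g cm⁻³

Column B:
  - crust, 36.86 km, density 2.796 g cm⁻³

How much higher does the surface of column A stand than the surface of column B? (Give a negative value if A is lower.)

1.47 km

For any compensation level in the mantle, the mantle terms cancel and isostasy reduces to e = (Σt_A − Σt_B) − (Σ(ρt)_A − Σ(ρt)_B) / ρ_m.
Σt_A = 40.7408 km; Σt_B = 36.86 km; Σ(ρt)_A = 111.096475; Σ(ρt)_B = 103.06056 (in km·g cm⁻³).
e = (40.7408 − 36.86) − (111.096475 − 103.06056) / 3.34 = 1.47 km.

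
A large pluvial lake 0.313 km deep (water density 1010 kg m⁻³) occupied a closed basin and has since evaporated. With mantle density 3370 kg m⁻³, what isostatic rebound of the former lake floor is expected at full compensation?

0.0938 km

u = d ρ_w/ρ_m = 0.313 km × 1010/3370 = 0.0938 km.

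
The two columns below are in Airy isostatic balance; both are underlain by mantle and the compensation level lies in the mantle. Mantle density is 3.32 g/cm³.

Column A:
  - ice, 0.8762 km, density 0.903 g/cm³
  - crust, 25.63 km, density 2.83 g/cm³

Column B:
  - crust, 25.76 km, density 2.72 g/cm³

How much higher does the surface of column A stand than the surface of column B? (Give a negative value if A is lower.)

For any compensation level in the mantle, the mantle terms cancel and isostasy reduces to e = (Σt_A − Σt_B) − (Σ(ρt)_A − Σ(ρt)_B) / ρ_m.
Σt_A = 26.5062 km; Σt_B = 25.76 km; Σ(ρt)_A = 73.3241086; Σ(ρt)_B = 70.0672 (in km·g/cm³).
e = (26.5062 − 25.76) − (73.3241086 − 70.0672) / 3.32 = −0.235 km.

−0.235 km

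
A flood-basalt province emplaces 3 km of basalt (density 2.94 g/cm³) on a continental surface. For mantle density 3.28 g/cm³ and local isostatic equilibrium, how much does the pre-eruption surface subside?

Subaerial loading: s = t ρ_load / ρ_m.
s = 3 km × 2.94/3.28 = 2.69 km.

2.69 km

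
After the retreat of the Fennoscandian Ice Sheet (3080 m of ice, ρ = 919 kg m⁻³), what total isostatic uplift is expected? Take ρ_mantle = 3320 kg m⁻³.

853 m

Removing the load lets mantle flow back in; uplift u satisfies ρ_ice t = ρ_m u.
u = t ρ_ice/ρ_m = 3080 m × 919/3320 = 853 m.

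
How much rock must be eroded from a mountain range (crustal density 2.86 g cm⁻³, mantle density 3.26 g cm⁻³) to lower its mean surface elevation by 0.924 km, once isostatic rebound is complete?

7.53 km

Net drop Δ = e − u = e − e ρ_c/ρ_m = e (ρ_m − ρ_c)/ρ_m.
e = Δ ρ_m/(ρ_m − ρ_c) = 0.924 km × 3.26/0.4 = 7.53 km.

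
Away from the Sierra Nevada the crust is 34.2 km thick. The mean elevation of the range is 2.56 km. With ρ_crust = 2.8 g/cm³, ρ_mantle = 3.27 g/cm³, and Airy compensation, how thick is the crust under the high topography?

52 km

Root depth r = h ρ_c / (ρ_m − ρ_c) = 2.56 km × 2.8 / 0.47 = 15.25 km.
Total thickness = T + h + r = 34.2 km + 2.56 km + 15.25 km = 52 km.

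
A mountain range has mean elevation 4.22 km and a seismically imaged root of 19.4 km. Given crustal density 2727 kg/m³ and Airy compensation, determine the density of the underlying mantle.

3320 kg/m³

Airy balance: ρ_c h = (ρ_m − ρ_c) r → ρ_m = ρ_c (1 + h/r).
ρ_m = 2727 × (1 + 4.22 km/19.4 km) = 3320 kg/m³.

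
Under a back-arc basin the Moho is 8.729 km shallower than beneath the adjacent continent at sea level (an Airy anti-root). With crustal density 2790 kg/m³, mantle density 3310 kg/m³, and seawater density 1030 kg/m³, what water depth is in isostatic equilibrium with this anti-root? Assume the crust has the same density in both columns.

2.58 km

Replacing a thickness d of crust by seawater at the top must be balanced by replacing crust with mantle at the base: d (ρ_c − ρ_w) = a (ρ_m − ρ_c).
d = a (ρ_m − ρ_c)/(ρ_c − ρ_w) = 8.729 km × 520/1760 = 2.58 km.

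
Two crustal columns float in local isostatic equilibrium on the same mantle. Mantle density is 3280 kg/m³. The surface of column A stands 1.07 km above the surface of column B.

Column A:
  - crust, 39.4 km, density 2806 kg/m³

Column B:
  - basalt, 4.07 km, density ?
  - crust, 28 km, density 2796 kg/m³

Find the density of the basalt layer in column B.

Take the compensation level at the base of the deeper column (depth z_c below the surface of column A) and equate Σ ρ_i t_i down to z_c; mantle fills any gap and the z_c terms cancel.
Column A: 39.4×2806 + (z_c − 39.4)×3280
Column B: 1.07×0 + 4.07×ρ + 28×2796 + (z_c − 1.07 − 32.07)×3280
The z_c×3280 term appears on both sides and cancels. Collect the known terms of each column as K = Σ(ρt)_known − 3280 × (depth of known layers): K_A = 110556.4 − 3280×39.4 = −18675.6; K_B = 78288 − 3280×(1.07 + 32.07) = −30411.2.
Balance: K_A = K_B + 4.07×ρ, so ρ = (K_A − K_B)/4.07 = 11735.6/4.07 = 2880 kg/m³.

2880 kg/m³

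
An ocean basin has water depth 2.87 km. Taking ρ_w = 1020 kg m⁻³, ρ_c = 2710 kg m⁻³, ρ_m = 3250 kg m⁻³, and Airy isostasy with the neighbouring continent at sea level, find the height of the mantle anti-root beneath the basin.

Equating mass per unit area of the two columns: replacing crust with seawater at the top is compensated by replacing crust with mantle at the base: d (ρ_c − ρ_w) = a (ρ_m − ρ_c).
a = d (ρ_c − ρ_w)/(ρ_m − ρ_c) = 2.87 km × 1690/540 = 8.98 km.

8.98 km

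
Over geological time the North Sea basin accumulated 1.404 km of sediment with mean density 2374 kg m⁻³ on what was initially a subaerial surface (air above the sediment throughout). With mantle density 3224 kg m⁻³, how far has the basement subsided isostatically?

Subaerial load: s = t ρ_sed / ρ_m = 1.404 km × 2374/3224 = 1.03 km.

1.03 km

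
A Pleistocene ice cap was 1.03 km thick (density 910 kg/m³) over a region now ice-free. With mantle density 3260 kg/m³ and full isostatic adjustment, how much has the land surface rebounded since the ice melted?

Removing the load lets mantle flow back in; uplift u satisfies ρ_ice t = ρ_m u.
u = t ρ_ice/ρ_m = 1.03 km × 910/3260 = 0.288 km.

0.288 km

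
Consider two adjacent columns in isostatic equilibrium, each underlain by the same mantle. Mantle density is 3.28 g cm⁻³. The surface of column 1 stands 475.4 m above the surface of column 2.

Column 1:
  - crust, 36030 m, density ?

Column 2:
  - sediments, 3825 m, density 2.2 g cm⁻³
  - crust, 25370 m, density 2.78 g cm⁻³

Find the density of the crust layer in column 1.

Take the compensation level at the base of the deeper column (depth z_c below the surface of column 1) and equate Σ ρ_i t_i down to z_c; mantle fills any gap and the z_c terms cancel.
Column 1: 36030×ρ + (z_c − 36030)×3.28
Column 2: 475.4×0 + 3825×2.2 + 25370×2.78 + (z_c − 475.4 − 29195)×3.28
The z_c×3.28 term appears on both sides and cancels. Collect the known terms of each column as K = Σ(ρt)_known − 3.28 × (depth of known layers): K_1 = 0 − 3.28×36030 = −118178.4; K_2 = 78943.6 − 3.28×(475.4 + 29195) = −18375.312.
Balance: K_1 + 36030×ρ = K_2, so ρ = (K_2 − K_1)/36030 = 99803.1/36030 = 2.77 g cm⁻³.

2.77 g cm⁻³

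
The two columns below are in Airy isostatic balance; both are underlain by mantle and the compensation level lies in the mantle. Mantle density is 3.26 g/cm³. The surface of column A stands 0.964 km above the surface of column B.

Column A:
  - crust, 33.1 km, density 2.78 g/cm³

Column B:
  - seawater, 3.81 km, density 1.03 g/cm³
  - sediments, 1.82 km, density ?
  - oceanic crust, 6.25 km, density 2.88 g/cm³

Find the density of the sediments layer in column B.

Take the compensation level at the base of the deeper column (depth z_c below the surface of column A) and equate Σ ρ_i t_i down to z_c; mantle fills any gap and the z_c terms cancel.
Column A: 33.1×2.78 + (z_c − 33.1)×3.26
Column B: 0.964×0 + 3.81×1.03 + 1.82×ρ + 6.25×2.88 + (z_c − 0.964 − 11.88)×3.26
The z_c×3.26 term appears on both sides and cancels. Collect the known terms of each column as K = Σ(ρt)_known − 3.26 × (depth of known layers): K_A = 92.018 − 3.26×33.1 = −15.888; K_B = 21.9243 − 3.26×(0.964 + 11.88) = −19.94714.
Balance: K_A = K_B + 1.82×ρ, so ρ = (K_A − K_B)/1.82 = 4.05914/1.82 = 2.23 g/cm³.

2.23 g/cm³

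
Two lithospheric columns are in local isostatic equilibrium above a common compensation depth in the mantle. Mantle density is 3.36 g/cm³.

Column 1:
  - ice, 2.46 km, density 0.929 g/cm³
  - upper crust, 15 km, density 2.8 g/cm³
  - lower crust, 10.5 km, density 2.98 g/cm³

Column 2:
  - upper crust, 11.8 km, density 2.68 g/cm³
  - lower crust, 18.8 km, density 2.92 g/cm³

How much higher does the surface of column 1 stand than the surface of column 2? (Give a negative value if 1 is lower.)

0.617 km

For any compensation level in the mantle, the mantle terms cancel and isostasy reduces to e = (Σt_1 − Σt_2) − (Σ(ρt)_1 − Σ(ρt)_2) / ρ_m.
Σt_1 = 27.96 km; Σt_2 = 30.6 km; Σ(ρt)_1 = 75.57534; Σ(ρt)_2 = 86.52 (in km·g/cm³).
e = (27.96 − 30.6) − (75.57534 − 86.52) / 3.36 = 0.617 km.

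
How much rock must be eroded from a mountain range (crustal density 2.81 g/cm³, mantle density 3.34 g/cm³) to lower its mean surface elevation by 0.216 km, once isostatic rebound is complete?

1.36 km

Net drop Δ = e − u = e − e ρ_c/ρ_m = e (ρ_m − ρ_c)/ρ_m.
e = Δ ρ_m/(ρ_m − ρ_c) = 0.216 km × 3.34/0.53 = 1.36 km.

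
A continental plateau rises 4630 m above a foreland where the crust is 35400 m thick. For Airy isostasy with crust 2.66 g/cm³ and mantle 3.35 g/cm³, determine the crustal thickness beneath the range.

57900 m

Root depth r = h ρ_c / (ρ_m − ρ_c) = 4630 m × 2.66 / 0.69 = 17850 m.
Total thickness = T + h + r = 35400 m + 4630 m + 17850 m = 57900 m.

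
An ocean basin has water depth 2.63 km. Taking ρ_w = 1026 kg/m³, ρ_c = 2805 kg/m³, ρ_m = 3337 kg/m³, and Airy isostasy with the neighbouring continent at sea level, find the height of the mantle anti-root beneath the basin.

8.79 km

Equating mass per unit area of the two columns: replacing crust with seawater at the top is compensated by replacing crust with mantle at the base: d (ρ_c − ρ_w) = a (ρ_m − ρ_c).
a = d (ρ_c − ρ_w)/(ρ_m − ρ_c) = 2.63 km × 1779/532 = 8.79 km.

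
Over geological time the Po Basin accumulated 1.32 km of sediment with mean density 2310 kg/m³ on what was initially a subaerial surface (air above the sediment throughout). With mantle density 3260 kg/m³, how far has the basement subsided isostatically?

Subaerial load: s = t ρ_sed / ρ_m = 1.32 km × 2310/3260 = 0.935 km.

0.935 km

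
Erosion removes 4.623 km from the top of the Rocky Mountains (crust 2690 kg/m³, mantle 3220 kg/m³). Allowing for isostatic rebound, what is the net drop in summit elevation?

0.761 km

Rebound u = e ρ_c/ρ_m = 4.623 km × 2690/3220 = 3.862 km.
Net surface drop = e − u = 4.623 km − 3.862 km = e (ρ_m − ρ_c)/ρ_m = 0.761 km.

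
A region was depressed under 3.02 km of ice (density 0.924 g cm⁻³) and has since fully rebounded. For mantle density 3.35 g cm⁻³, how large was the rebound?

0.833 km

Removing the load lets mantle flow back in; uplift u satisfies ρ_ice t = ρ_m u.
u = t ρ_ice/ρ_m = 3.02 km × 0.924/3.35 = 0.833 km.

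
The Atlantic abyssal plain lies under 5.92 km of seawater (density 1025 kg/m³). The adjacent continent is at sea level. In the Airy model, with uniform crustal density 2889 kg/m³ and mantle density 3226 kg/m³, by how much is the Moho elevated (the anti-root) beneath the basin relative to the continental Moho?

Equating mass per unit area of the two columns: replacing crust with seawater at the top is compensated by replacing crust with mantle at the base: d (ρ_c − ρ_w) = a (ρ_m − ρ_c).
a = d (ρ_c − ρ_w)/(ρ_m − ρ_c) = 5.92 km × 1864/337 = 32.7 km.

32.7 km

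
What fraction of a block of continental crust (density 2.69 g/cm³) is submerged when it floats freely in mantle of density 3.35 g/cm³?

Submerged fraction = ρ_obj/ρ_fluid = 2.69/3.35 = 0.803.

0.803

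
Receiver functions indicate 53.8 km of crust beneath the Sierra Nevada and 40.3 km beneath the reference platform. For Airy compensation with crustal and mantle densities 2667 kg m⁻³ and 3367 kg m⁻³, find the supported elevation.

Excess crust Δ = 53.8 km − 40.3 km = 13.5 km, split between elevation h and root r with h + r = Δ.
Airy balance ρ_c h = (ρ_m − ρ_c) r gives r = h ρ_c/(ρ_m − ρ_c), so h (1 + ρ_c/(ρ_m − ρ_c)) = Δ, i.e. h = Δ (ρ_m − ρ_c)/ρ_m.
h = 13.5 km × 700/3367 = 2.81 km.

2.81 km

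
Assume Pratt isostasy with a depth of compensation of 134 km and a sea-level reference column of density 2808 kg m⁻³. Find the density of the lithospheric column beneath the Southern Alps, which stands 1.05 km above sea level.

2790 kg m⁻³

Pratt balance: ρ_ref D = ρ (D + h).
ρ = ρ_ref D/(D + h) = 2808 × 134 km/(134 km + 1.05 km) = 2790 kg m⁻³.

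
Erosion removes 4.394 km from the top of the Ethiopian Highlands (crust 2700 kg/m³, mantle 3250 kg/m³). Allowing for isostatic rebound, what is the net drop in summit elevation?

0.744 km

Rebound u = e ρ_c/ρ_m = 4.394 km × 2700/3250 = 3.65 km.
Net surface drop = e − u = 4.394 km − 3.65 km = e (ρ_m − ρ_c)/ρ_m = 0.744 km.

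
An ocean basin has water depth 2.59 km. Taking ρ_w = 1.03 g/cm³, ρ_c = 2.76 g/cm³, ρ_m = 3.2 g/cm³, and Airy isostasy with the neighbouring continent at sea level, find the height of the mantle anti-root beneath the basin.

10.2 km

Equating mass per unit area of the two columns: replacing crust with seawater at the top is compensated by replacing crust with mantle at the base: d (ρ_c − ρ_w) = a (ρ_m − ρ_c).
a = d (ρ_c − ρ_w)/(ρ_m − ρ_c) = 2.59 km × 1.73/0.44 = 10.2 km.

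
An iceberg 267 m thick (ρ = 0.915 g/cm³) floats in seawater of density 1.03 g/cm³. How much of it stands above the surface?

Floating equilibrium: submerged depth d = t ρ_obj/ρ_fluid = 267 m × 0.915/1.03 = 237.2 m.
Freeboard = t − d = 267 m − 237.2 m = 29.8 m.

29.8 m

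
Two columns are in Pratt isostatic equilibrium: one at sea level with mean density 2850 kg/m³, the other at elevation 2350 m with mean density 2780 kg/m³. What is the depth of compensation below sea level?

93300 m

ρ_ref D = ρ (D + h) → D (ρ_ref − ρ) = ρ h.
D = ρ h/(ρ_ref − ρ) = 2780 × 2350 m/(2850 − 2780) = 93300 m.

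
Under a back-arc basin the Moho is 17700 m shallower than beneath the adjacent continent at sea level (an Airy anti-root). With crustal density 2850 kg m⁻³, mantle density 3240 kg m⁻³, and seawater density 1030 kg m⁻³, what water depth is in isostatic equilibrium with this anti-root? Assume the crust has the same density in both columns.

Replacing a thickness d of crust by seawater at the top must be balanced by replacing crust with mantle at the base: d (ρ_c − ρ_w) = a (ρ_m − ρ_c).
d = a (ρ_m − ρ_c)/(ρ_c − ρ_w) = 17700 m × 390/1820 = 3790 m.

3790 m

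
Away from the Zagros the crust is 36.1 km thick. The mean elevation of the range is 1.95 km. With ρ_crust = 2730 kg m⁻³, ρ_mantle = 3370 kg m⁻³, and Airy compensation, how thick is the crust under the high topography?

Root depth r = h ρ_c / (ρ_m − ρ_c) = 1.95 km × 2730 / 640 = 8.318 km.
Total thickness = T + h + r = 36.1 km + 1.95 km + 8.318 km = 46.4 km.

46.4 km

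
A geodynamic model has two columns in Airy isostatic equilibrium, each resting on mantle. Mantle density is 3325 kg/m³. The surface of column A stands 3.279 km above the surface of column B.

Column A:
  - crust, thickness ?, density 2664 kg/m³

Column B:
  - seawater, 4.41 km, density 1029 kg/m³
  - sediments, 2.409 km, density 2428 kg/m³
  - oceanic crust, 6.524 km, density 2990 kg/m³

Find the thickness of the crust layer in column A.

38.4 km

Take the compensation level at the base of the deeper column (depth z_c below the surface of column A) and equate Σ ρ_i t_i down to z_c; mantle fills any gap and the z_c terms cancel.
Column A: x×2664 + (z_c − 0 − x)×3325
Column B: 3.279×0 + 4.41×1029 + 2.409×2428 + 6.524×2990 + (z_c − 3.279 − 13.343)×3325
The z_c×3325 term appears on both sides and cancels. Collect the known terms of each column as K = Σ(ρt)_known − 3325 × (depth of known layers): K_A = 0 − 3325×0 = 0; K_B = 29893.702 − 3325×(3.279 + 13.343) = −25374.448.
Balance: K_A − x×(3325 − 2664) = K_B, so x = (K_A − K_B)/(3325 − 2664) = 25374.4/661 = 38.4 km.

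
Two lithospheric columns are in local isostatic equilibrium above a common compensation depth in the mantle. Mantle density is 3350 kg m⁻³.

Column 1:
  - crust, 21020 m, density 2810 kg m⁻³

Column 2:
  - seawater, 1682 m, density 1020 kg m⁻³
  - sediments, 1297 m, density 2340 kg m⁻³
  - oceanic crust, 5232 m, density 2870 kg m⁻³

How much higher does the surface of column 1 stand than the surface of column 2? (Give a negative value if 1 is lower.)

1080 m

For any compensation level in the mantle, the mantle terms cancel and isostasy reduces to e = (Σt_1 − Σt_2) − (Σ(ρt)_1 − Σ(ρt)_2) / ρ_m.
Σt_1 = 21020 m; Σt_2 = 8211 m; Σ(ρt)_1 = 59066200; Σ(ρt)_2 = 19766460 (in m·kg m⁻³).
e = (21020 − 8211) − (59066200 − 19766460) / 3350 = 1080 m.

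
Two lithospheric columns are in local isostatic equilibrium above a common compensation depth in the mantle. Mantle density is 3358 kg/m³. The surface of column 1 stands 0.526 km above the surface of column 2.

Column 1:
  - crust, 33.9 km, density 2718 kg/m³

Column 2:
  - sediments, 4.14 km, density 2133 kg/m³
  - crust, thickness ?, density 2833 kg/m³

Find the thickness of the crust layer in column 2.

28.3 km

Take the compensation level at the base of the deeper column (depth z_c below the surface of column 1) and equate Σ ρ_i t_i down to z_c; mantle fills any gap and the z_c terms cancel.
Column 1: 33.9×2718 + (z_c − 33.9)×3358
Column 2: 0.526×0 + 4.14×2133 + x×2833 + (z_c − 0.526 − 4.14 − x)×3358
The z_c×3358 term appears on both sides and cancels. Collect the known terms of each column as K = Σ(ρt)_known − 3358 × (depth of known layers): K_1 = 92140.2 − 3358×33.9 = −21696; K_2 = 8830.62 − 3358×(0.526 + 4.14) = −6837.808.
Balance: K_1 = K_2 − x×(3358 − 2833), so x = (K_2 − K_1)/(3358 − 2833) = 14858.2/525 = 28.3 km.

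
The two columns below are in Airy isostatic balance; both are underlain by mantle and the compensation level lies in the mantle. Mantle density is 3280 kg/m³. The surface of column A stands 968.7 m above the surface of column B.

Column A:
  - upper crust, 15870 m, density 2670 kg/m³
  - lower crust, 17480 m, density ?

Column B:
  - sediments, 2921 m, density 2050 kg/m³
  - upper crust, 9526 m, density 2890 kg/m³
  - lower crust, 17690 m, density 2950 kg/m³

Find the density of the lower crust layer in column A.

2900 kg/m³

Take the compensation level at the base of the deeper column (depth z_c below the surface of column A) and equate Σ ρ_i t_i down to z_c; mantle fills any gap and the z_c terms cancel.
Column A: 15870×2670 + 17480×ρ + (z_c − 33350)×3280
Column B: 968.7×0 + 2921×2050 + 9526×2890 + 17690×2950 + (z_c − 968.7 − 30137)×3280
The z_c×3280 term appears on both sides and cancels. Collect the known terms of each column as K = Σ(ρt)_known − 3280 × (depth of known layers): K_A = 42372900 − 3280×33350 = −67015100; K_B = 85703690 − 3280×(968.7 + 30137) = −16323006.
Balance: K_A + 17480×ρ = K_B, so ρ = (K_B − K_A)/17480 = 50692100/17480 = 2900 kg/m³.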